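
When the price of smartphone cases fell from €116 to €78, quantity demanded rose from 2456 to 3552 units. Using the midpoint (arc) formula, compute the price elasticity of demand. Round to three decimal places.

ΔQ = 3552 − 2456 = 1096; ΔP = 78 − 116 = -38.
Midpoints: P̄ = 97.00, Q̄ = 3004.0.
ε = (ΔQ/ΔP)(P̄/Q̄) = (1096/-38)(97.00/3004.0).

-0.931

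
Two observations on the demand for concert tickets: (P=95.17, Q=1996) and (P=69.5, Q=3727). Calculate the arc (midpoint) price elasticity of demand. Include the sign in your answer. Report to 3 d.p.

ΔQ = 3727 − 1996 = 1731; ΔP = 69.5 − 95.17 = -25.67.
Midpoints: P̄ = 82.34, Q̄ = 2861.5.
ε = (ΔQ/ΔP)(P̄/Q̄) = (1731/-25.67)(82.34/2861.5).

-1.940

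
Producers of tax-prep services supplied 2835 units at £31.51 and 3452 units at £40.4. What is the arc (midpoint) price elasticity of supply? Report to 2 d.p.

ΔQ = 3452 − 2835 = 617; ΔP = 40.4 − 31.51 = 8.89.
Midpoints: P̄ = 35.95, Q̄ = 3143.5.
ε_s = (ΔQ/ΔP)(P̄/Q̄) = (617/8.89)(35.95/3143.5).

0.79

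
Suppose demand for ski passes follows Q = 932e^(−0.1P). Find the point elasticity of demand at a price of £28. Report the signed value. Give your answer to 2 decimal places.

At P = 28, Q = 56.675.
dQ/dP = −0.1·932e^(−0.1P) = −0.1Q = -5.667.
ε = (dQ/dP)(P/Q) = (-5.667)(28/56.675).

-2.80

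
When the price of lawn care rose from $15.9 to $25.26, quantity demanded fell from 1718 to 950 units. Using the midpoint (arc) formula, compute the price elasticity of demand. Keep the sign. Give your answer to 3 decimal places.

-1.266

ΔQ = 950 − 1718 = -768; ΔP = 25.26 − 15.9 = 9.36.
Midpoints: P̄ = 20.58, Q̄ = 1334.0.
ε = (ΔQ/ΔP)(P̄/Q̄) = (-768/9.36)(20.58/1334.0).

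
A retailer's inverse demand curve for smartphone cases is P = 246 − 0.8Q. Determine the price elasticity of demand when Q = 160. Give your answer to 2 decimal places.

At Q = 160, P = 246 − 0.8(160) = 118.00.
dP/dQ = −0.8, so dQ/dP = 1/(−0.8) = -1.250.
ε = (dQ/dP)(P/Q) = (-1.250)(118.00/160).

-0.92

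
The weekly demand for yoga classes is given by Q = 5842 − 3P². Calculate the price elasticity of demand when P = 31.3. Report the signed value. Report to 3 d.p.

-2.025

At P = 31.3, Q = 2902.930.
dQ/dP = −6P = -187.800.
ε = (dQ/dP)(P/Q) = (-187.800)(31.3/2902.930).
|ε| > 1, so demand is elastic at this price.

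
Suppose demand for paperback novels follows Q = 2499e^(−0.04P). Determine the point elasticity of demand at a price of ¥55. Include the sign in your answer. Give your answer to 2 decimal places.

-2.20

At P = 55, Q = 276.897.
dQ/dP = −0.04·2499e^(−0.04P) = −0.04Q = -11.076.
ε = (dQ/dP)(P/Q) = (-11.076)(55/276.897).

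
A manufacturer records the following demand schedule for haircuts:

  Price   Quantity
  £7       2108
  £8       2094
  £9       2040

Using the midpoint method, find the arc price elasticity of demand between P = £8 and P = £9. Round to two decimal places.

At P = 8, Q = 2094; at P = 9, Q = 2040.
ΔQ = -54, ΔP = 1. Midpoints: P̄ = 8.50, Q̄ = 2067.0.
ε = (ΔQ/ΔP)(P̄/Q̄) = (-54/1)(8.50/2067.0).

-0.22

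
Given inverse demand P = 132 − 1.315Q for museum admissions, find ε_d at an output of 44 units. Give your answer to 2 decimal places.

At Q = 44, P = 132 − 1.315(44) = 74.14.
dP/dQ = −1.315, so dQ/dP = 1/(−1.315) = -0.760.
ε = (dQ/dP)(P/Q) = (-0.760)(74.14/44).

-1.28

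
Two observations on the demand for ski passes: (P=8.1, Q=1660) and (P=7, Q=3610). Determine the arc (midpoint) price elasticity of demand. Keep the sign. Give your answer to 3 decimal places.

ΔQ = 3610 − 1660 = 1950; ΔP = 7 − 8.1 = -1.1.
Midpoints: P̄ = 7.55, Q̄ = 2635.0.
ε = (ΔQ/ΔP)(P̄/Q̄) = (1950/-1.1)(7.55/2635.0).

-5.079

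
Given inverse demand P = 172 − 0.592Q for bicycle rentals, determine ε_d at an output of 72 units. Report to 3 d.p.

At Q = 72, P = 172 − 0.592(72) = 129.38.
dP/dQ = −0.592, so dQ/dP = 1/(−0.592) = -1.689.
ε = (dQ/dP)(P/Q) = (-1.689)(129.38/72).

-3.035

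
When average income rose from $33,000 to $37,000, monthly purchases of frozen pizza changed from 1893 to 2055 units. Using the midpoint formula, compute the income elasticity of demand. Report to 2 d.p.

0.72

ΔQ = 162, ΔI = 4000. Midpoints: Ī = 35,000, Q̄ = 1974.0.
ε_I = (ΔQ/ΔI)(Ī/Q̄) = (162/4000)(35000/1974.0).
ε_I > 0, so the good is normal.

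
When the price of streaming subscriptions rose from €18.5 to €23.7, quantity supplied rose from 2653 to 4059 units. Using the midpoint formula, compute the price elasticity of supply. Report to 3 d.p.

ΔQ = 4059 − 2653 = 1406; ΔP = 23.7 − 18.5 = 5.2.
Midpoints: P̄ = 21.10, Q̄ = 3356.0.
ε_s = (ΔQ/ΔP)(P̄/Q̄) = (1406/5.2)(21.10/3356.0).

1.700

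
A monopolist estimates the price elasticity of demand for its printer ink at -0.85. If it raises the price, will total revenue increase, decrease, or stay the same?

|ε| = 0.85 < 1, so demand is inelastic. A price rise therefore raises total revenue.

increase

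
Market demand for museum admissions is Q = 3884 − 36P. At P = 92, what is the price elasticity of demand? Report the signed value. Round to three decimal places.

At P = 92, Q = 572.
dQ/dP = −36.
ε = (dQ/dP)(P/Q) = (-36)(92/572).

-5.790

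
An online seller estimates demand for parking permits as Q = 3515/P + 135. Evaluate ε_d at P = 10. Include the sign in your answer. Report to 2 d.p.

-0.72

At P = 10, Q = 486.500.
dQ/dP = −3515/P² = -35.150.
ε = (dQ/dP)(P/Q) = (-35.150)(10/486.500).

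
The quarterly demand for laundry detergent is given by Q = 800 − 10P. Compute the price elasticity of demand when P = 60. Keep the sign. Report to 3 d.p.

-3.000

At P = 60, Q = 200.
dQ/dP = −10.
ε = (dQ/dP)(P/Q) = (-10)(60/200).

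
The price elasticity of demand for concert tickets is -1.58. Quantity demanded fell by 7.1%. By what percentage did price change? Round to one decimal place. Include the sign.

4.5%

%ΔP ≈ %ΔQ / ε = (-7.1%)/(-1.58) = 4.49%.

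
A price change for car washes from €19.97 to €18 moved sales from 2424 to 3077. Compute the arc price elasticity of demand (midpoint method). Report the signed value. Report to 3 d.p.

-2.288

ΔQ = 3077 − 2424 = 653; ΔP = 18 − 19.97 = -1.97.
Midpoints: P̄ = 18.98, Q̄ = 2750.5.
ε = (ΔQ/ΔP)(P̄/Q̄) = (653/-1.97)(18.98/2750.5).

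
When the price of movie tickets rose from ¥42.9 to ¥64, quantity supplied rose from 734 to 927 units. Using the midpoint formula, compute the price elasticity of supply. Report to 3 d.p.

ΔQ = 927 − 734 = 193; ΔP = 64 − 42.9 = 21.1.
Midpoints: P̄ = 53.45, Q̄ = 830.5.
ε_s = (ΔQ/ΔP)(P̄/Q̄) = (193/21.1)(53.45/830.5).

0.589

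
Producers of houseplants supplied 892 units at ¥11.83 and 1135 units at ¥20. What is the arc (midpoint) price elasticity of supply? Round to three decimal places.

ΔQ = 1135 − 892 = 243; ΔP = 20 − 11.83 = 8.17.
Midpoints: P̄ = 15.91, Q̄ = 1013.5.
ε_s = (ΔQ/ΔP)(P̄/Q̄) = (243/8.17)(15.91/1013.5).

0.467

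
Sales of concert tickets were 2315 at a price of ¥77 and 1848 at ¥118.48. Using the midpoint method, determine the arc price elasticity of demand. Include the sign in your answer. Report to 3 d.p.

-0.529

ΔQ = 1848 − 2315 = -467; ΔP = 118.48 − 77 = 41.48.
Midpoints: P̄ = 97.74, Q̄ = 2081.5.
ε = (ΔQ/ΔP)(P̄/Q̄) = (-467/41.48)(97.74/2081.5).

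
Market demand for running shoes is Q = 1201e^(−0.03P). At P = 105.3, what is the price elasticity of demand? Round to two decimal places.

-3.16

At P = 105.3, Q = 51.004.
dQ/dP = −0.03·1201e^(−0.03P) = −0.03Q = -1.530.
ε = (dQ/dP)(P/Q) = (-1.530)(105.3/51.004).
|ε| > 1, so demand is elastic at this price.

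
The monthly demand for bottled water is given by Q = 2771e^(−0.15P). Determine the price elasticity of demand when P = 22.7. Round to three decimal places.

At P = 22.7, Q = 92.016.
dQ/dP = −0.15·2771e^(−0.15P) = −0.15Q = -13.802.
ε = (dQ/dP)(P/Q) = (-13.802)(22.7/92.016).
|ε| > 1, so demand is elastic at this price.

-3.405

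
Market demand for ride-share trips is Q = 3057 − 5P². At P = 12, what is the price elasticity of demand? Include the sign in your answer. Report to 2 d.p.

-0.62

At P = 12, Q = 2337.
dQ/dP = −10P = -120.
ε = (dQ/dP)(P/Q) = (-120)(12/2337).
|ε| < 1, so demand is inelastic at this price.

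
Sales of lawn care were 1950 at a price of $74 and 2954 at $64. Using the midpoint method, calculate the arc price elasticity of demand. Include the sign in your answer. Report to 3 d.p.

ΔQ = 2954 − 1950 = 1004; ΔP = 64 − 74 = -10.
Midpoints: P̄ = 69.00, Q̄ = 2452.0.
ε = (ΔQ/ΔP)(P̄/Q̄) = (1004/-10)(69.00/2452.0).

-2.825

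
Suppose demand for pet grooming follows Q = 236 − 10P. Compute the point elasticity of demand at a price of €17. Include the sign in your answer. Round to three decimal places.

-2.576

At P = 17, Q = 66.
dQ/dP = −10.
ε = (dQ/dP)(P/Q) = (-10)(17/66).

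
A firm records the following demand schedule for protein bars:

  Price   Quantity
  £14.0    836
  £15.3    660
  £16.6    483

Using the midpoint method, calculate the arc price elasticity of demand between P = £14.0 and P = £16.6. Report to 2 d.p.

-3.15

At P = 14.0, Q = 836; at P = 16.6, Q = 483.
ΔQ = -353, ΔP = 2.6. Midpoints: P̄ = 15.30, Q̄ = 659.5.
ε = (ΔQ/ΔP)(P̄/Q̄) = (-353/2.6)(15.30/659.5).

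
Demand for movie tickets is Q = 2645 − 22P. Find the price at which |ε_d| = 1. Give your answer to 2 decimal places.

For linear demand Q = a − bP, ε = −bP/(a − bP). |ε| = 1 when bP = a − bP, i.e. P = a/(2b).
P = 2645/(2·22) = 2645/44 = 60.1136.

60.11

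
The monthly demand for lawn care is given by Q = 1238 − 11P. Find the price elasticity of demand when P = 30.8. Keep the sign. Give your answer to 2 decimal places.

At P = 30.8, Q = 899.200.
dQ/dP = −11.
ε = (dQ/dP)(P/Q) = (-11)(30.8/899.200).
|ε| < 1, so demand is inelastic at this price.

-0.38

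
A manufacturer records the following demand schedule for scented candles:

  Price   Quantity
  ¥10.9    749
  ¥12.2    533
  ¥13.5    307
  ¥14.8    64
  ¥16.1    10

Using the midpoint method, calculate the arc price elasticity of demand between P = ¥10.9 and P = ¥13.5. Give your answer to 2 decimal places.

-3.93

At P = 10.9, Q = 749; at P = 13.5, Q = 307.
ΔQ = -442, ΔP = 2.6. Midpoints: P̄ = 12.20, Q̄ = 528.0.
ε = (ΔQ/ΔP)(P̄/Q̄) = (-442/2.6)(12.20/528.0).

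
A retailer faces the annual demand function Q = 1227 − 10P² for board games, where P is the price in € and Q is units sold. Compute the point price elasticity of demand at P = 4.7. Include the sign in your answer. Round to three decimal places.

-0.439

At P = 4.7, Q = 1006.100.
dQ/dP = −20P = -94.
ε = (dQ/dP)(P/Q) = (-94)(4.7/1006.100).
|ε| < 1, so demand is inelastic at this price.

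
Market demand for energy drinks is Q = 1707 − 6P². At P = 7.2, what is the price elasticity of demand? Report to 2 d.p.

-0.45

At P = 7.2, Q = 1395.960.
dQ/dP = −12P = -86.400.
ε = (dQ/dP)(P/Q) = (-86.400)(7.2/1395.960).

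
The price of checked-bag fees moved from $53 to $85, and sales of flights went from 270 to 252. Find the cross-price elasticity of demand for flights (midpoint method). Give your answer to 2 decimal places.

ΔQ_x = 252 − 270 = -18; ΔP_y = 85 − 53 = 32.
Midpoints: P̄_y = 69.00, Q̄_x = 261.0.
ε_xy = (ΔQ_x/ΔP_y)(P̄_y/Q̄_x) = (-18/32)(69.00/261.0).

-0.15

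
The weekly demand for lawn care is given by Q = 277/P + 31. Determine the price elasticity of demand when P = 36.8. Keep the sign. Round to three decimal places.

At P = 36.8, Q = 38.527.
dQ/dP = −277/P² = -0.205.
ε = (dQ/dP)(P/Q) = (-0.205)(36.8/38.527).

-0.195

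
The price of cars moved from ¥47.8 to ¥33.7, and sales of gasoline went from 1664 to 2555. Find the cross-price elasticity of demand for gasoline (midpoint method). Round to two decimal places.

ΔQ_x = 2555 − 1664 = 891; ΔP_y = 33.7 − 47.8 = -14.1.
Midpoints: P̄_y = 40.75, Q̄_x = 2109.5.
ε_xy = (ΔQ_x/ΔP_y)(P̄_y/Q̄_x) = (891/-14.1)(40.75/2109.5).
ε_xy < 0, so the goods are complements.

-1.22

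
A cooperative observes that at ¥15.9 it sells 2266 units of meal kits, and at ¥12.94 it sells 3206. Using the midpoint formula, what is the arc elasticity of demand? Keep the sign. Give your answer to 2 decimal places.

ΔQ = 3206 − 2266 = 940; ΔP = 12.94 − 15.9 = -2.96.
Midpoints: P̄ = 14.42, Q̄ = 2736.0.
ε = (ΔQ/ΔP)(P̄/Q̄) = (940/-2.96)(14.42/2736.0).

-1.67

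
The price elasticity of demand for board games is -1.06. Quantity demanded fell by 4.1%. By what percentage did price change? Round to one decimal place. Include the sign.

%ΔP ≈ %ΔQ / ε = (-4.1%)/(-1.06) = 3.87%.

3.9%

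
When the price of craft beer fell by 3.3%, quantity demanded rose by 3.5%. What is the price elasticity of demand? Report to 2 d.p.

-1.06

ε = %ΔQ / %ΔP = (3.5)/(-3.3) = -1.061.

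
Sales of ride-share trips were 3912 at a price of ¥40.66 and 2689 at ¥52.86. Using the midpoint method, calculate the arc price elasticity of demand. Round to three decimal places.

ΔQ = 2689 − 3912 = -1223; ΔP = 52.86 − 40.66 = 12.2.
Midpoints: P̄ = 46.76, Q̄ = 3300.5.
ε = (ΔQ/ΔP)(P̄/Q̄) = (-1223/12.2)(46.76/3300.5).

-1.420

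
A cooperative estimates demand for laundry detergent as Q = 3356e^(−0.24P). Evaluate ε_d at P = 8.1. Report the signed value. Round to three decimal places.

At P = 8.1, Q = 480.345.
dQ/dP = −0.24·3356e^(−0.24P) = −0.24Q = -115.283.
ε = (dQ/dP)(P/Q) = (-115.283)(8.1/480.345).

-1.944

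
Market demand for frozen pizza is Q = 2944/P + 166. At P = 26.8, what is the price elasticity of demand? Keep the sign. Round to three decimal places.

-0.398

At P = 26.8, Q = 275.851.
dQ/dP = −2944/P² = -4.099.
ε = (dQ/dP)(P/Q) = (-4.099)(26.8/275.851).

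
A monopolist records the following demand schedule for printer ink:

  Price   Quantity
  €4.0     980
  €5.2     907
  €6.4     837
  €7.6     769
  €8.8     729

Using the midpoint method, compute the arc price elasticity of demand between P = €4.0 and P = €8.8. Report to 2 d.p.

At P = 4.0, Q = 980; at P = 8.8, Q = 729.
ΔQ = -251, ΔP = 4.8. Midpoints: P̄ = 6.40, Q̄ = 854.5.
ε = (ΔQ/ΔP)(P̄/Q̄) = (-251/4.8)(6.40/854.5).

-0.39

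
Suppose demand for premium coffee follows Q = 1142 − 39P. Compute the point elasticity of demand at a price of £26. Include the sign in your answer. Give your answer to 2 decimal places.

At P = 26, Q = 128.
dQ/dP = −39.
ε = (dQ/dP)(P/Q) = (-39)(26/128).
|ε| > 1, so demand is elastic at this price.

-7.92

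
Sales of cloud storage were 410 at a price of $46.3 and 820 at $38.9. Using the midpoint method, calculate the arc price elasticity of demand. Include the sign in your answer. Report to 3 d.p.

-3.838

ΔQ = 820 − 410 = 410; ΔP = 38.9 − 46.3 = -7.4.
Midpoints: P̄ = 42.60, Q̄ = 615.0.
ε = (ΔQ/ΔP)(P̄/Q̄) = (410/-7.4)(42.60/615.0).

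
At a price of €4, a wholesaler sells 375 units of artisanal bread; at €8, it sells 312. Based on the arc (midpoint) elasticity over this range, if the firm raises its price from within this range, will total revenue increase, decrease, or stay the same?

increase

Arc ε = (-63/4)(6.00/343.5) ≈ -0.275.
|ε| = 0.28 < 1, so demand is inelastic. A price rise therefore raises total revenue.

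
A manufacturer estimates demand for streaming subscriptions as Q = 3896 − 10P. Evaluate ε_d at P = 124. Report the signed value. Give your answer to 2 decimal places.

At P = 124, Q = 2656.
dQ/dP = −10.
ε = (dQ/dP)(P/Q) = (-10)(124/2656).
|ε| < 1, so demand is inelastic at this price.

-0.47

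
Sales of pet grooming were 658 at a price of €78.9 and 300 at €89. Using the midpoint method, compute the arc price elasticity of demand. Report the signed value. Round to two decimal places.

-6.21

ΔQ = 300 − 658 = -358; ΔP = 89 − 78.9 = 10.1.
Midpoints: P̄ = 83.95, Q̄ = 479.0.
ε = (ΔQ/ΔP)(P̄/Q̄) = (-358/10.1)(83.95/479.0).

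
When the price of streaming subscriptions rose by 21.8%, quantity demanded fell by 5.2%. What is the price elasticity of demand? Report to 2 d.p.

-0.24

ε = %ΔQ / %ΔP = (-5.2)/(21.8) = -0.239.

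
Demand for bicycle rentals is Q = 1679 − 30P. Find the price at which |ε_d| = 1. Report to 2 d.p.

27.98

For linear demand Q = a − bP, ε = −bP/(a − bP). |ε| = 1 when bP = a − bP, i.e. P = a/(2b).
P = 1679/(2·30) = 1679/60 = 27.9833.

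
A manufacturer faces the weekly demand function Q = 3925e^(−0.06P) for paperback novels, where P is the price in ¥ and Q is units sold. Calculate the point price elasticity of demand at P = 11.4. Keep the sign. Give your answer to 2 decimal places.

-0.68

At P = 11.4, Q = 1980.534.
dQ/dP = −0.06·3925e^(−0.06P) = −0.06Q = -118.832.
ε = (dQ/dP)(P/Q) = (-118.832)(11.4/1980.534).
|ε| < 1, so demand is inelastic at this price.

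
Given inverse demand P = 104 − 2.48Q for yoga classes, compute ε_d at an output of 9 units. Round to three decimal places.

-3.659

At Q = 9, P = 104 − 2.48(9) = 81.68.
dP/dQ = −2.48, so dQ/dP = 1/(−2.48) = -0.403.
ε = (dQ/dP)(P/Q) = (-0.403)(81.68/9).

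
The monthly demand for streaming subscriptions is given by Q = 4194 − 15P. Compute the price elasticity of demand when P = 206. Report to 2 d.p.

-2.80

At P = 206, Q = 1104.
dQ/dP = −15.
ε = (dQ/dP)(P/Q) = (-15)(206/1104).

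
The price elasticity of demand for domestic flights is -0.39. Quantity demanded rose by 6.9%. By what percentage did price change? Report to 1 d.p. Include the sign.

-17.7%

%ΔP ≈ %ΔQ / ε = (6.9%)/(-0.39) = -17.69%.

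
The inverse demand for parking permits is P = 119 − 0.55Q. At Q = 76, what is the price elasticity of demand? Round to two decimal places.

-1.85

At Q = 76, P = 119 − 0.55(76) = 77.20.
dP/dQ = −0.55, so dQ/dP = 1/(−0.55) = -1.818.
ε = (dQ/dP)(P/Q) = (-1.818)(77.20/76).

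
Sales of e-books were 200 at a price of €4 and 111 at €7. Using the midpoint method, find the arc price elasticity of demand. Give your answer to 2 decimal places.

-1.05

ΔQ = 111 − 200 = -89; ΔP = 7 − 4 = 3.
Midpoints: P̄ = 5.50, Q̄ = 155.5.
ε = (ΔQ/ΔP)(P̄/Q̄) = (-89/3)(5.50/155.5).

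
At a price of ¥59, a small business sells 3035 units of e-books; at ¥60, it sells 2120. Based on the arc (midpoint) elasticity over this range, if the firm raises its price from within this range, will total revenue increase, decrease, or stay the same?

decrease

Arc ε = (-915/1)(59.50/2577.5) ≈ -21.122.
|ε| = 21.12 > 1, so demand is elastic. A price rise therefore reduces total revenue.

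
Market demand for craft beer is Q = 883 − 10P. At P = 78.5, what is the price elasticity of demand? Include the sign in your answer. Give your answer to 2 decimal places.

-8.01

At P = 78.5, Q = 98.
dQ/dP = −10.
ε = (dQ/dP)(P/Q) = (-10)(78.5/98).
|ε| > 1, so demand is elastic at this price.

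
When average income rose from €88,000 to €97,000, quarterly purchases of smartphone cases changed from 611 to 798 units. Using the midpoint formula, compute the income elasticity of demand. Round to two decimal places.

2.73

ΔQ = 187, ΔI = 9000. Midpoints: Ī = 92,500, Q̄ = 704.5.
ε_I = (ΔQ/ΔI)(Ī/Q̄) = (187/9000)(92500/704.5).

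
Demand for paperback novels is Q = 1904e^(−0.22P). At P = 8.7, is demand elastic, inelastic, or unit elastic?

elastic

Q = 280.820, dQ/dP = -61.780.
ε = (dQ/dP)(P/Q) ≈ -1.914.
|ε| = 1.91 > 1.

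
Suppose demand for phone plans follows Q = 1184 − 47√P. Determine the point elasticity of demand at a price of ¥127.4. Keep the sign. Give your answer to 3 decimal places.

At P = 127.4, Q = 653.503.
dQ/dP = −47/(2√P) = -2.082.
ε = (dQ/dP)(P/Q) = (-2.082)(127.4/653.503).
|ε| < 1, so demand is inelastic at this price.

-0.406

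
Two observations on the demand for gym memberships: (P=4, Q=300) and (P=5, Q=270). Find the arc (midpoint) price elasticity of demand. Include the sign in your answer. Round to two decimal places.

-0.47

ΔQ = 270 − 300 = -30; ΔP = 5 − 4 = 1.
Midpoints: P̄ = 4.50, Q̄ = 285.0.
ε = (ΔQ/ΔP)(P̄/Q̄) = (-30/1)(4.50/285.0).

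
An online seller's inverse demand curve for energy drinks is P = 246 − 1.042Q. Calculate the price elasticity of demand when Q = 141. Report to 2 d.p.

-0.67

At Q = 141, P = 246 − 1.042(141) = 99.08.
dP/dQ = −1.042, so dQ/dP = 1/(−1.042) = -0.960.
ε = (dQ/dP)(P/Q) = (-0.960)(99.08/141).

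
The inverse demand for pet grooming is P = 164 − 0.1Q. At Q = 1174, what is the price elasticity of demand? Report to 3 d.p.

At Q = 1174, P = 164 − 0.1(1174) = 46.60.
dP/dQ = −0.1, so dQ/dP = 1/(−0.1) = -10.000.
ε = (dQ/dP)(P/Q) = (-10.000)(46.60/1174).

-0.397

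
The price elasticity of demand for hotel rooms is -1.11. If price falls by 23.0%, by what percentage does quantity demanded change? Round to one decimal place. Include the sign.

25.5%

%ΔQ ≈ ε × %ΔP = (-1.11)(-23.0%) = 25.53%.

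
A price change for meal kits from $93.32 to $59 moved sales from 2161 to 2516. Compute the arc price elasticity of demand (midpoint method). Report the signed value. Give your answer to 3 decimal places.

ΔQ = 2516 − 2161 = 355; ΔP = 59 − 93.32 = -34.32.
Midpoints: P̄ = 76.16, Q̄ = 2338.5.
ε = (ΔQ/ΔP)(P̄/Q̄) = (355/-34.32)(76.16/2338.5).

-0.337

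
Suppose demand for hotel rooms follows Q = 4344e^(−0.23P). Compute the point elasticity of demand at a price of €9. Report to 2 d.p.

-2.07

At P = 9, Q = 548.151.
dQ/dP = −0.23·4344e^(−0.23P) = −0.23Q = -126.075.
ε = (dQ/dP)(P/Q) = (-126.075)(9/548.151).
|ε| > 1, so demand is elastic at this price.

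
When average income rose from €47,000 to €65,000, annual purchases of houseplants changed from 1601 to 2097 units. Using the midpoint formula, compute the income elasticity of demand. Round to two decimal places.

0.83

ΔQ = 496, ΔI = 18000. Midpoints: Ī = 56,000, Q̄ = 1849.0.
ε_I = (ΔQ/ΔI)(Ī/Q̄) = (496/18000)(56000/1849.0).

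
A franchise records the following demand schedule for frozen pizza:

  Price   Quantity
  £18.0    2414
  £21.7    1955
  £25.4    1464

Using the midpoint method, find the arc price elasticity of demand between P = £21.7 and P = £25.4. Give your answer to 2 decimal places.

At P = 21.7, Q = 1955; at P = 25.4, Q = 1464.
ΔQ = -491, ΔP = 3.7. Midpoints: P̄ = 23.55, Q̄ = 1709.5.
ε = (ΔQ/ΔP)(P̄/Q̄) = (-491/3.7)(23.55/1709.5).

-1.83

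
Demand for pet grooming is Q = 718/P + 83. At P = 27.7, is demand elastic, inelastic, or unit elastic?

Q = 108.921, dQ/dP = -0.936.
ε = (dQ/dP)(P/Q) ≈ -0.238.
|ε| = 0.24 < 1.

inelastic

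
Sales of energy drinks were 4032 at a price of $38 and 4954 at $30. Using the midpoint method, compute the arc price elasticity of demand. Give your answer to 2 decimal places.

-0.87

ΔQ = 4954 − 4032 = 922; ΔP = 30 − 38 = -8.
Midpoints: P̄ = 34.00, Q̄ = 4493.0.
ε = (ΔQ/ΔP)(P̄/Q̄) = (922/-8)(34.00/4493.0).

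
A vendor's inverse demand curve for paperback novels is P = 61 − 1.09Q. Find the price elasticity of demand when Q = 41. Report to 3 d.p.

At Q = 41, P = 61 − 1.09(41) = 16.31.
dP/dQ = −1.09, so dQ/dP = 1/(−1.09) = -0.917.
ε = (dQ/dP)(P/Q) = (-0.917)(16.31/41).

-0.365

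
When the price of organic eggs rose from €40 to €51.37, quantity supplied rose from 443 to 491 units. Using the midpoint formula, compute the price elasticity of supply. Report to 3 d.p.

0.413

ΔQ = 491 − 443 = 48; ΔP = 51.37 − 40 = 11.37.
Midpoints: P̄ = 45.69, Q̄ = 467.0.
ε_s = (ΔQ/ΔP)(P̄/Q̄) = (48/11.37)(45.69/467.0).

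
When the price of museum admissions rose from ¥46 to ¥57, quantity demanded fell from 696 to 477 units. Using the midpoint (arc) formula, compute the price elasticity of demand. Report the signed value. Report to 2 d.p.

-1.75

ΔQ = 477 − 696 = -219; ΔP = 57 − 46 = 11.
Midpoints: P̄ = 51.50, Q̄ = 586.5.
ε = (ΔQ/ΔP)(P̄/Q̄) = (-219/11)(51.50/586.5).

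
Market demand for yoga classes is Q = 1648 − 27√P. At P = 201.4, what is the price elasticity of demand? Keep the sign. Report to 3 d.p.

At P = 201.4, Q = 1264.828.
dQ/dP = −27/(2√P) = -0.951.
ε = (dQ/dP)(P/Q) = (-0.951)(201.4/1264.828).

-0.151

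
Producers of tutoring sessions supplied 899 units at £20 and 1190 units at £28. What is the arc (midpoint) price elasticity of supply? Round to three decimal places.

ΔQ = 1190 − 899 = 291; ΔP = 28 − 20 = 8.
Midpoints: P̄ = 24.00, Q̄ = 1044.5.
ε_s = (ΔQ/ΔP)(P̄/Q̄) = (291/8)(24.00/1044.5).

0.836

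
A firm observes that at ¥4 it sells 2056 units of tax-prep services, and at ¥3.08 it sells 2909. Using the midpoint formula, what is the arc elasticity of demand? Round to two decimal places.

ΔQ = 2909 − 2056 = 853; ΔP = 3.08 − 4 = -0.92.
Midpoints: P̄ = 3.54, Q̄ = 2482.5.
ε = (ΔQ/ΔP)(P̄/Q̄) = (853/-0.92)(3.54/2482.5).

-1.32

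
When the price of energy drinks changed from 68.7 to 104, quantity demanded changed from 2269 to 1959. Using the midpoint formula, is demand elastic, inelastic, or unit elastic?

inelastic

Arc ε ≈ -0.359.
|ε| = 0.36 < 1.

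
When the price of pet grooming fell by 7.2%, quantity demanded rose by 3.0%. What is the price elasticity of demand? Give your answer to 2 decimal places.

-0.42

ε = %ΔQ / %ΔP = (3.0)/(-7.2) = -0.417.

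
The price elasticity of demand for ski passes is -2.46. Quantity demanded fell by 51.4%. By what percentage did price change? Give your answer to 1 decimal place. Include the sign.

20.9%

%ΔP ≈ %ΔQ / ε = (-51.4%)/(-2.46) = 20.89%.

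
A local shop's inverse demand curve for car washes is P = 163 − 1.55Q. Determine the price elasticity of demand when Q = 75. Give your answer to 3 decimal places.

-0.402

At Q = 75, P = 163 − 1.55(75) = 46.75.
dP/dQ = −1.55, so dQ/dP = 1/(−1.55) = -0.645.
ε = (dQ/dP)(P/Q) = (-0.645)(46.75/75).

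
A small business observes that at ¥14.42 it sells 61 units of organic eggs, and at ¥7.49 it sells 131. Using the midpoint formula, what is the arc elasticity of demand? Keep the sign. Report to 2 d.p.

-1.15

ΔQ = 131 − 61 = 70; ΔP = 7.49 − 14.42 = -6.93.
Midpoints: P̄ = 10.96, Q̄ = 96.0.
ε = (ΔQ/ΔP)(P̄/Q̄) = (70/-6.93)(10.96/96.0).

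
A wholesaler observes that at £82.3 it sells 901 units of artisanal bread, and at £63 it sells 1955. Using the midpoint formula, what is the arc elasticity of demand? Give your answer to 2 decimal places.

ΔQ = 1955 − 901 = 1054; ΔP = 63 − 82.3 = -19.3.
Midpoints: P̄ = 72.65, Q̄ = 1428.0.
ε = (ΔQ/ΔP)(P̄/Q̄) = (1054/-19.3)(72.65/1428.0).

-2.78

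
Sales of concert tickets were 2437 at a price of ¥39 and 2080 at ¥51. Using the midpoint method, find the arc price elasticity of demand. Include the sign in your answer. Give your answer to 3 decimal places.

ΔQ = 2080 − 2437 = -357; ΔP = 51 − 39 = 12.
Midpoints: P̄ = 45.00, Q̄ = 2258.5.
ε = (ΔQ/ΔP)(P̄/Q̄) = (-357/12)(45.00/2258.5).

-0.593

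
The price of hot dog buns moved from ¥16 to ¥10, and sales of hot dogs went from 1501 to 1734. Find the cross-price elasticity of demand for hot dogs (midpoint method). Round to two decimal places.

ΔQ_x = 1734 − 1501 = 233; ΔP_y = 10 − 16 = -6.
Midpoints: P̄_y = 13.00, Q̄_x = 1617.5.
ε_xy = (ΔQ_x/ΔP_y)(P̄_y/Q̄_x) = (233/-6)(13.00/1617.5).
ε_xy < 0, so the goods are complements.

-0.31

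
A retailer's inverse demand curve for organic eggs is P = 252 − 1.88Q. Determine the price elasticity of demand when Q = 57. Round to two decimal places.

At Q = 57, P = 252 − 1.88(57) = 144.84.
dP/dQ = −1.88, so dQ/dP = 1/(−1.88) = -0.532.
ε = (dQ/dP)(P/Q) = (-0.532)(144.84/57).

-1.35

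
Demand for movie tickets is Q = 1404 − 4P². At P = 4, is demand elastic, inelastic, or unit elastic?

inelastic

Q = 1340, dQ/dP = -32.
ε = (dQ/dP)(P/Q) ≈ -0.096.
|ε| = 0.10 < 1.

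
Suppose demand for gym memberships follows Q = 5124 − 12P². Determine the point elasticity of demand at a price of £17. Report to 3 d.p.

-4.188

At P = 17, Q = 1656.
dQ/dP = −24P = -408.
ε = (dQ/dP)(P/Q) = (-408)(17/1656).
|ε| > 1, so demand is elastic at this price.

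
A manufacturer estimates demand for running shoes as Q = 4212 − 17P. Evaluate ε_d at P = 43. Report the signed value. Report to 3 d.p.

-0.210

At P = 43, Q = 3481.
dQ/dP = −17.
ε = (dQ/dP)(P/Q) = (-17)(43/3481).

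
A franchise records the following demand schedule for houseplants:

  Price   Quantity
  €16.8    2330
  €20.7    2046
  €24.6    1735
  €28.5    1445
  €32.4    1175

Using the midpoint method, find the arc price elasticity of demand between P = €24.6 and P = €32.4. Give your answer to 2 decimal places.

-1.41

At P = 24.6, Q = 1735; at P = 32.4, Q = 1175.
ΔQ = -560, ΔP = 7.8. Midpoints: P̄ = 28.50, Q̄ = 1455.0.
ε = (ΔQ/ΔP)(P̄/Q̄) = (-560/7.8)(28.50/1455.0).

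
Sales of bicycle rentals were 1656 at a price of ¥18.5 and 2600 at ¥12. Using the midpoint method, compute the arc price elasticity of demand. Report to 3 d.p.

ΔQ = 2600 − 1656 = 944; ΔP = 12 − 18.5 = -6.5.
Midpoints: P̄ = 15.25, Q̄ = 2128.0.
ε = (ΔQ/ΔP)(P̄/Q̄) = (944/-6.5)(15.25/2128.0).

-1.041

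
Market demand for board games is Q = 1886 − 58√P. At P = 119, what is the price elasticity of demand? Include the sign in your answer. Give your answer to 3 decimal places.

At P = 119, Q = 1253.295.
dQ/dP = −58/(2√P) = -2.658.
ε = (dQ/dP)(P/Q) = (-2.658)(119/1253.295).
|ε| < 1, so demand is inelastic at this price.

-0.252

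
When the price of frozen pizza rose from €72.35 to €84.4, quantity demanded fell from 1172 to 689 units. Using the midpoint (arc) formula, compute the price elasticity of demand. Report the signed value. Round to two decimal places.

ΔQ = 689 − 1172 = -483; ΔP = 84.4 − 72.35 = 12.05.
Midpoints: P̄ = 78.38, Q̄ = 930.5.
ε = (ΔQ/ΔP)(P̄/Q̄) = (-483/12.05)(78.38/930.5).

-3.38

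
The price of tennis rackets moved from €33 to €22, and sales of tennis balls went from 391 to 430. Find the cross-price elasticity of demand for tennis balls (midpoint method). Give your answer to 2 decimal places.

-0.24

ΔQ_x = 430 − 391 = 39; ΔP_y = 22 − 33 = -11.
Midpoints: P̄_y = 27.50, Q̄_x = 410.5.
ε_xy = (ΔQ_x/ΔP_y)(P̄_y/Q̄_x) = (39/-11)(27.50/410.5).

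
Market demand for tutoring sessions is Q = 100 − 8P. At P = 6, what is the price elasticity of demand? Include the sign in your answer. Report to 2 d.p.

At P = 6, Q = 52.
dQ/dP = −8.
ε = (dQ/dP)(P/Q) = (-8)(6/52).
|ε| < 1, so demand is inelastic at this price.

-0.92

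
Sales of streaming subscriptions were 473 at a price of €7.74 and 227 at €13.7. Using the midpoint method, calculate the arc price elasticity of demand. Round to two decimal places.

ΔQ = 227 − 473 = -246; ΔP = 13.7 − 7.74 = 5.96.
Midpoints: P̄ = 10.72, Q̄ = 350.0.
ε = (ΔQ/ΔP)(P̄/Q̄) = (-246/5.96)(10.72/350.0).

-1.26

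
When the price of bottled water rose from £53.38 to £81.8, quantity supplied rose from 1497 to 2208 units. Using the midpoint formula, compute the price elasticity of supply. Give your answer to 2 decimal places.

ΔQ = 2208 − 1497 = 711; ΔP = 81.8 − 53.38 = 28.42.
Midpoints: P̄ = 67.59, Q̄ = 1852.5.
ε_s = (ΔQ/ΔP)(P̄/Q̄) = (711/28.42)(67.59/1852.5).

0.91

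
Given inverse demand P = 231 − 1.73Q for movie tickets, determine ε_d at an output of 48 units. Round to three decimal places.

At Q = 48, P = 231 − 1.73(48) = 147.96.
dP/dQ = −1.73, so dQ/dP = 1/(−1.73) = -0.578.
ε = (dQ/dP)(P/Q) = (-0.578)(147.96/48).

-1.782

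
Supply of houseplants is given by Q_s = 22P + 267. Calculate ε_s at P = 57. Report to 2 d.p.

At P = 57, Q_s = 1521.
dQ_s/dP = 22.
ε_s = (dQ_s/dP)(P/Q_s) = (22)(57/1521).

0.82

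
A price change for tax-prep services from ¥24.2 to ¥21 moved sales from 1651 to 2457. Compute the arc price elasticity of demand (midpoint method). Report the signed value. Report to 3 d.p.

-2.771

ΔQ = 2457 − 1651 = 806; ΔP = 21 − 24.2 = -3.2.
Midpoints: P̄ = 22.60, Q̄ = 2054.0.
ε = (ΔQ/ΔP)(P̄/Q̄) = (806/-3.2)(22.60/2054.0).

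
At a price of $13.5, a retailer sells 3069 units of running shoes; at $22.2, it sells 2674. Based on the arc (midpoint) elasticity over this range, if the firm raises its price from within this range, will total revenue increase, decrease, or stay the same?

increase

Arc ε = (-395/8.7)(17.85/2871.5) ≈ -0.282.
|ε| = 0.28 < 1, so demand is inelastic. A price rise therefore raises total revenue.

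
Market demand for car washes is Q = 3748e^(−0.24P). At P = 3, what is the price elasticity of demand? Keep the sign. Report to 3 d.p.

At P = 3, Q = 1824.347.
dQ/dP = −0.24·3748e^(−0.24P) = −0.24Q = -437.843.
ε = (dQ/dP)(P/Q) = (-437.843)(3/1824.347).
|ε| < 1, so demand is inelastic at this price.

-0.720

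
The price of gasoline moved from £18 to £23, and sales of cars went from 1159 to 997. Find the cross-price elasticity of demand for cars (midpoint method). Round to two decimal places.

-0.62

ΔQ_x = 997 − 1159 = -162; ΔP_y = 23 − 18 = 5.
Midpoints: P̄_y = 20.50, Q̄_x = 1078.0.
ε_xy = (ΔQ_x/ΔP_y)(P̄_y/Q̄_x) = (-162/5)(20.50/1078.0).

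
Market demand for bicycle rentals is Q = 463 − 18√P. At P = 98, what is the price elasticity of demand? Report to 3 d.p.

At P = 98, Q = 284.809.
dQ/dP = −18/(2√P) = -0.909.
ε = (dQ/dP)(P/Q) = (-0.909)(98/284.809).

-0.313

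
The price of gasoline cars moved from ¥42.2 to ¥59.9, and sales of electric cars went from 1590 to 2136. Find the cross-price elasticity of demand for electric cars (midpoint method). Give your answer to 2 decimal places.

0.85

ΔQ_x = 2136 − 1590 = 546; ΔP_y = 59.9 − 42.2 = 17.7.
Midpoints: P̄_y = 51.05, Q̄_x = 1863.0.
ε_xy = (ΔQ_x/ΔP_y)(P̄_y/Q̄_x) = (546/17.7)(51.05/1863.0).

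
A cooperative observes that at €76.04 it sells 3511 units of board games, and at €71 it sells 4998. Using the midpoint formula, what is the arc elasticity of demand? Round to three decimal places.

ΔQ = 4998 − 3511 = 1487; ΔP = 71 − 76.04 = -5.04.
Midpoints: P̄ = 73.52, Q̄ = 4254.5.
ε = (ΔQ/ΔP)(P̄/Q̄) = (1487/-5.04)(73.52/4254.5).

-5.098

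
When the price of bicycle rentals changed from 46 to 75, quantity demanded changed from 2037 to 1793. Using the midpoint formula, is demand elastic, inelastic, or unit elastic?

inelastic

Arc ε ≈ -0.266.
|ε| = 0.27 < 1.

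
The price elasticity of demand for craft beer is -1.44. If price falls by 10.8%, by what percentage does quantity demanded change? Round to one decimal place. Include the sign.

15.6%

%ΔQ ≈ ε × %ΔP = (-1.44)(-10.8%) = 15.55%.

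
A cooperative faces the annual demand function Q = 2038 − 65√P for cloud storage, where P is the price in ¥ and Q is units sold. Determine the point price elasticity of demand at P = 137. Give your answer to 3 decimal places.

At P = 137, Q = 1277.195.
dQ/dP = −65/(2√P) = -2.777.
ε = (dQ/dP)(P/Q) = (-2.777)(137/1277.195).
|ε| < 1, so demand is inelastic at this price.

-0.298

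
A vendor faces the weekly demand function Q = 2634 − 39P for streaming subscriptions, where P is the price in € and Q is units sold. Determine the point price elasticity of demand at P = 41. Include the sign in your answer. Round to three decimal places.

At P = 41, Q = 1035.
dQ/dP = −39.
ε = (dQ/dP)(P/Q) = (-39)(41/1035).

-1.545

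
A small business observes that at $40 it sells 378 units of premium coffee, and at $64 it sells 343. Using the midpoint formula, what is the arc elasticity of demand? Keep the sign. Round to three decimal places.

-0.210

ΔQ = 343 − 378 = -35; ΔP = 64 − 40 = 24.
Midpoints: P̄ = 52.00, Q̄ = 360.5.
ε = (ΔQ/ΔP)(P̄/Q̄) = (-35/24)(52.00/360.5).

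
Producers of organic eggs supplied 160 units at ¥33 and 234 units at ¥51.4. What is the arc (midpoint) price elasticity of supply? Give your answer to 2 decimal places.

0.86

ΔQ = 234 − 160 = 74; ΔP = 51.4 − 33 = 18.4.
Midpoints: P̄ = 42.20, Q̄ = 197.0.
ε_s = (ΔQ/ΔP)(P̄/Q̄) = (74/18.4)(42.20/197.0).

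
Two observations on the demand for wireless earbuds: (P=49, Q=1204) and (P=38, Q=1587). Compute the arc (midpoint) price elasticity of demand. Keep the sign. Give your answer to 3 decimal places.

-1.085

ΔQ = 1587 − 1204 = 383; ΔP = 38 − 49 = -11.
Midpoints: P̄ = 43.50, Q̄ = 1395.5.
ε = (ΔQ/ΔP)(P̄/Q̄) = (383/-11)(43.50/1395.5).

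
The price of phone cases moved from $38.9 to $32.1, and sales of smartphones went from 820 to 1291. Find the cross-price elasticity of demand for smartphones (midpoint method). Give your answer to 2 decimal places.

ΔQ_x = 1291 − 820 = 471; ΔP_y = 32.1 − 38.9 = -6.8.
Midpoints: P̄_y = 35.50, Q̄_x = 1055.5.
ε_xy = (ΔQ_x/ΔP_y)(P̄_y/Q̄_x) = (471/-6.8)(35.50/1055.5).
ε_xy < 0, so the goods are complements.

-2.33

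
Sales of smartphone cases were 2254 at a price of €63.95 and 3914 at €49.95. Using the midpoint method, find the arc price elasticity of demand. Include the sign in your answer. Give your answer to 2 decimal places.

-2.19

ΔQ = 3914 − 2254 = 1660; ΔP = 49.95 − 63.95 = -14.
Midpoints: P̄ = 56.95, Q̄ = 3084.0.
ε = (ΔQ/ΔP)(P̄/Q̄) = (1660/-14)(56.95/3084.0).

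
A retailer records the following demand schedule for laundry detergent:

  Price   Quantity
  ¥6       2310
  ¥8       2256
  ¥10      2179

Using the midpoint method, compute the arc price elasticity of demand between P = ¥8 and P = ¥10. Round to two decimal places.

-0.16

At P = 8, Q = 2256; at P = 10, Q = 2179.
ΔQ = -77, ΔP = 2. Midpoints: P̄ = 9.00, Q̄ = 2217.5.
ε = (ΔQ/ΔP)(P̄/Q̄) = (-77/2)(9.00/2217.5).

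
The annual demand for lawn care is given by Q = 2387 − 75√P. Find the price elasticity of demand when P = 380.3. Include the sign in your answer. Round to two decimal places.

At P = 380.3, Q = 924.404.
dQ/dP = −75/(2√P) = -1.923.
ε = (dQ/dP)(P/Q) = (-1.923)(380.3/924.404).
|ε| < 1, so demand is inelastic at this price.

-0.79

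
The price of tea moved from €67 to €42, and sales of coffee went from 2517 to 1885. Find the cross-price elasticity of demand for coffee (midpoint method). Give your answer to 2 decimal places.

ΔQ_x = 1885 − 2517 = -632; ΔP_y = 42 − 67 = -25.
Midpoints: P̄_y = 54.50, Q̄_x = 2201.0.
ε_xy = (ΔQ_x/ΔP_y)(P̄_y/Q̄_x) = (-632/-25)(54.50/2201.0).

0.63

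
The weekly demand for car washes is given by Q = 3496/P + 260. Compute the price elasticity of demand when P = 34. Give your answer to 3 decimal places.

-0.283

At P = 34, Q = 362.824.
dQ/dP = −3496/P² = -3.024.
ε = (dQ/dP)(P/Q) = (-3.024)(34/362.824).
|ε| < 1, so demand is inelastic at this price.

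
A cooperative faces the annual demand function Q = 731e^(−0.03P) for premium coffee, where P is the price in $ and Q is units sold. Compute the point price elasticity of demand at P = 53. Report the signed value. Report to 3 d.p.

At P = 53, Q = 149.070.
dQ/dP = −0.03·731e^(−0.03P) = −0.03Q = -4.472.
ε = (dQ/dP)(P/Q) = (-4.472)(53/149.070).

-1.590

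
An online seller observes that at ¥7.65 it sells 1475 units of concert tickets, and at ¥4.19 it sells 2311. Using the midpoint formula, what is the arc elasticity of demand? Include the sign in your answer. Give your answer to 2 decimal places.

-0.76

ΔQ = 2311 − 1475 = 836; ΔP = 4.19 − 7.65 = -3.46.
Midpoints: P̄ = 5.92, Q̄ = 1893.0.
ε = (ΔQ/ΔP)(P̄/Q̄) = (836/-3.46)(5.92/1893.0).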